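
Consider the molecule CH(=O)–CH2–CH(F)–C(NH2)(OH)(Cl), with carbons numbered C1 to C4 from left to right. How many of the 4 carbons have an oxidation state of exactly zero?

1

Count +1 for every bond to an atom more electronegative than carbon and −1 for every bond to one less electronegative; C–C bonds are 0. Tallying each carbon:
C1: 1C, 1H, 2O → 0 − 1 + 2 = +1
C2: 2C, 2H → 0 − 2 = -2
C3: 2C, 1H, 1F → 0 − 1 + 1 = 0
C4: 1C, 1O, 1N, 1Cl → 0 + 1 + 1 + 1 = +3
1 carbon (C3) meets the condition.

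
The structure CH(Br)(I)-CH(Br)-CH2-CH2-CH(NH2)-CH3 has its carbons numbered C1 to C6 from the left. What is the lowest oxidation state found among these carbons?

-3

Tallying each carbon's bonds:
C1: 1C, 1H, 1Br, 1I → 0 − 1 + 1 + 1 = +1
C2: 2C, 1H, 1Br → 0 − 1 + 1 = 0
C3: 2C, 2H → 0 − 2 = -2
C4: 2C, 2H → 0 − 2 = -2
C5: 2C, 1H, 1N → 0 − 1 + 1 = 0
C6: 1C, 3H → 0 − 3 = -3
The lowest value is -3.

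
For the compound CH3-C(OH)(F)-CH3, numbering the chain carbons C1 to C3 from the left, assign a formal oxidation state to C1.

C1 has one bond to C (0), one bond to H (-1), one bond to H (-1), one bond to H (-1).
Oxidation state = 0 − 1 − 1 − 1 = -3.

-3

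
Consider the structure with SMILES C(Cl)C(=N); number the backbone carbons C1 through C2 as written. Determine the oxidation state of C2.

+1

Bonds to more-electronegative neighbours contribute +1 each, bonds to H or metals contribute −1 each, and C–C bonds contribute 0.
C2 has one bond to C (0), one bond to H (-1), a double bond to N (2×+1 = +2).
Oxidation state = 0 − 1 + 2 = +1.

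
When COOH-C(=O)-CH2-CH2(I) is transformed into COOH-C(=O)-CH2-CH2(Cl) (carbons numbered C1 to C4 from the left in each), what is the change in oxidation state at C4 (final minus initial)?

0

Before: C4 has 1 bond to C, 2 bonds to H, 1 bond to I → oxidation state -1.
After: C4 has 1 bond to C, 2 bonds to H, 1 bond to Cl → oxidation state -1.
Δ = -1 − (-1) = 0, so no net redox change at C4.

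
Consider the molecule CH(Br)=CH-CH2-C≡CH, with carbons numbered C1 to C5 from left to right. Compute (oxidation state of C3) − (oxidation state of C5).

-1

C3: 2C, 2H → 0 − 2 = -2
C5: 3C, 1H → 0 − 1 = -1
Difference: -2 − (-1) = -1.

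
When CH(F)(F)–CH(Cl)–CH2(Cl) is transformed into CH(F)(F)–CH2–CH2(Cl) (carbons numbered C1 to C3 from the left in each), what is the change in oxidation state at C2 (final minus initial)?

-2

Before: C2 has 2 bonds to C, 1 bond to H, 1 bond to Cl → oxidation state 0.
After: C2 has 2 bonds to C, 2 bonds to H → oxidation state -2.
Δ = -2 − (0) = -2, so this is a reduction at C2.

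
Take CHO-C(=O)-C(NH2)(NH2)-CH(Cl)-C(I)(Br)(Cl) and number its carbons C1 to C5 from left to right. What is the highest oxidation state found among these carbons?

Bonds to more-electronegative neighbours contribute +1 each, bonds to H or metals contribute −1 each, and C–C bonds contribute 0. Tallying each carbon:
C1: 1C, 1H, 2O → 0 − 1 + 2 = +1
C2: 2C, 2O → 0 + 2 = +2
C3: 2C, 2N → 0 + 2 = +2
C4: 2C, 1H, 1Cl → 0 − 1 + 1 = 0
C5: 1C, 1Cl, 1Br, 1I → 0 + 1 + 1 + 1 = +3
The highest value is +3.

+3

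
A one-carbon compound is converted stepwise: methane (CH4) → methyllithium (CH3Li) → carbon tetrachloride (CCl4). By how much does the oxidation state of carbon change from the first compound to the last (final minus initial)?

+8

Carbon oxidation states along the series — methane: -4, methyllithium: -4, carbon tetrachloride: +4.
Net change = +4 − (-4) = +8.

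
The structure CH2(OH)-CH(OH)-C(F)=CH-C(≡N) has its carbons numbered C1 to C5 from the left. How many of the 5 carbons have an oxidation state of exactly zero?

Each bond to a more electronegative atom (O, N, halogen) counts +1, each bond to a less electronegative atom (H, metal, B, Si) counts −1, and each C–C bond counts 0. Tallying each carbon:
C1: 1C, 2H, 1O → 0 − 2 + 1 = -1
C2: 2C, 1H, 1O → 0 − 1 + 1 = 0
C3: 3C, 1F → 0 + 1 = +1
C4: 3C, 1H → 0 − 1 = -1
C5: 1C, 3N → 0 + 3 = +3
1 carbon (C2) meets the condition.

1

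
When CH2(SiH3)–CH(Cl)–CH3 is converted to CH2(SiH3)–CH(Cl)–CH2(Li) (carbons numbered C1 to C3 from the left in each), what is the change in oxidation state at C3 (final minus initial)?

Before: C3 has 1 bond to C, 3 bonds to H → oxidation state -3.
After: C3 has 1 bond to C, 2 bonds to H, 1 bond to Li → oxidation state -3.
Δ = -3 − (-3) = 0, so no net redox change at C3.

0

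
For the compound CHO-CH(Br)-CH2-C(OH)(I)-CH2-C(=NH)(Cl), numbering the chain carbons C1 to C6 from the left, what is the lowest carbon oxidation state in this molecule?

Assign +1 per bond to O/N/halogen, −1 per bond to H or an electropositive element, and 0 per bond to carbon. Tallying each carbon:
C1: 1C, 1H, 2O → 0 − 1 + 2 = +1
C2: 2C, 1H, 1Br → 0 − 1 + 1 = 0
C3: 2C, 2H → 0 − 2 = -2
C4: 2C, 1O, 1I → 0 + 1 + 1 = +2
C5: 2C, 2H → 0 − 2 = -2
C6: 1C, 2N, 1Cl → 0 + 2 + 1 = +3
The lowest value is -2.

-2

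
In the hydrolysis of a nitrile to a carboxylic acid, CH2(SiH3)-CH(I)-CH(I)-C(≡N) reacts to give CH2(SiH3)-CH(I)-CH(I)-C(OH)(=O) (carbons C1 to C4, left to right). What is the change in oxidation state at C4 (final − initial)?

0

Before: C4 has 1 bond to C, 3 bonds to N → oxidation state +3.
After: C4 has 1 bond to C, 3 bonds to O → oxidation state +3.
Δ = +3 − (+3) = 0, so no net redox change at C4.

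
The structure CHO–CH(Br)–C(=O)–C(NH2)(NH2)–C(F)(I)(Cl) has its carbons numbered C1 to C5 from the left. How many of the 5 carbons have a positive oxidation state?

4

Tallying each carbon's bonds:
C1: 1C, 1H, 2O → 0 − 1 + 2 = +1
C2: 2C, 1H, 1Br → 0 − 1 + 1 = 0
C3: 2C, 2O → 0 + 2 = +2
C4: 2C, 2N → 0 + 2 = +2
C5: 1C, 1F, 1Cl, 1I → 0 + 1 + 1 + 1 = +3
4 carbons (C1, C3, C4, C5) meet the condition.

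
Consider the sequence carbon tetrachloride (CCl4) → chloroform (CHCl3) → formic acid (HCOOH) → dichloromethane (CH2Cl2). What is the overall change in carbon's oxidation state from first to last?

-4

Carbon oxidation states along the series — carbon tetrachloride: +4, chloroform: +2, formic acid: +2, dichloromethane: 0.
Net change = 0 − (+4) = -4.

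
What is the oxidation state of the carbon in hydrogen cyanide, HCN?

The carbon has one bond to H (-1), a triple bond to N (3×+1 = +3).
Oxidation state = -1 + 3 = +2.

+2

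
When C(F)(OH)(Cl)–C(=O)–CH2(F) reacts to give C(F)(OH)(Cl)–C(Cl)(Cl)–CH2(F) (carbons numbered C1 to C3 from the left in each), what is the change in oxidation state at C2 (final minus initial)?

0

Before: C2 has 2 bonds to C, 2 bonds to O → oxidation state +2.
After: C2 has 2 bonds to C, 2 bonds to Cl → oxidation state +2.
Δ = +2 − (+2) = 0, so no net redox change at C2.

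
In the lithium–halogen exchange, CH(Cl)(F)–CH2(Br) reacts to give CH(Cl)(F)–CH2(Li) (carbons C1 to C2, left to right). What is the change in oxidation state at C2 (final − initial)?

Before: C2 has 1 bond to C, 2 bonds to H, 1 bond to Br → oxidation state -1.
After: C2 has 1 bond to C, 2 bonds to H, 1 bond to Li → oxidation state -3.
Δ = -3 − (-1) = -2, so this is a reduction at C2.

-2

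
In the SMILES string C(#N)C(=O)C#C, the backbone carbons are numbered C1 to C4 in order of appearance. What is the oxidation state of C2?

Each bond to a more electronegative atom (O, N, halogen) counts +1, each bond to a less electronegative atom (H, metal, B, Si) counts −1, and each C–C bond counts 0.
C2 has one bond to C (0), one bond to C (0), a double bond to O (2×+1 = +2).
Oxidation state = 0 + 0 + 2 = +2.

+2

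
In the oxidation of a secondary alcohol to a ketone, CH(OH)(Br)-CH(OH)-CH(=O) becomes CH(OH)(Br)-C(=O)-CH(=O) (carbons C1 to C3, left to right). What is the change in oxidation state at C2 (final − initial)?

Before: C2 has 2 bonds to C, 1 bond to H, 1 bond to O → oxidation state 0.
After: C2 has 2 bonds to C, 2 bonds to O → oxidation state +2.
Δ = +2 − (0) = +2, so this is an oxidation at C2.

+2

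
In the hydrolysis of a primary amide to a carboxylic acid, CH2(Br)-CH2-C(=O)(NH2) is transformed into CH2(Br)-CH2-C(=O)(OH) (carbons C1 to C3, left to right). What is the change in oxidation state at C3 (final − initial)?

0

Before: C3 has 1 bond to C, 2 bonds to O, 1 bond to N → oxidation state +3.
After: C3 has 1 bond to C, 3 bonds to O → oxidation state +3.
Δ = +3 − (+3) = 0, so no net redox change at C3.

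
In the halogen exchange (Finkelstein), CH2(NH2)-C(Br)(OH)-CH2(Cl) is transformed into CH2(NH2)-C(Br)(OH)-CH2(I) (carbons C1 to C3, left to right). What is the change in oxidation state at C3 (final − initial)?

Before: C3 has 1 bond to C, 2 bonds to H, 1 bond to Cl → oxidation state -1.
After: C3 has 1 bond to C, 2 bonds to H, 1 bond to I → oxidation state -1.
Δ = -1 − (-1) = 0, so no net redox change at C3.

0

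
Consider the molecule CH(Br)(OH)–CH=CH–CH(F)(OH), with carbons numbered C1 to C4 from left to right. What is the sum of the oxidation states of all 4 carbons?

Each bond to a more electronegative atom (O, N, halogen) counts +1, each bond to a less electronegative atom (H, metal, B, Si) counts −1, and each C–C bond counts 0. Tallying each carbon:
C1: 1C, 1H, 1O, 1Br → 0 − 1 + 1 + 1 = +1
C2: 3C, 1H → 0 − 1 = -1
C3: 3C, 1H → 0 − 1 = -1
C4: 1C, 1H, 1O, 1F → 0 − 1 + 1 + 1 = +1
Sum = +1 − 1 − 1 + 1 = 0.

0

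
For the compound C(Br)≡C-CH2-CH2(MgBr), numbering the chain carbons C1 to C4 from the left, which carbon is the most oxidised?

C1

Tallying each carbon's bonds:
C1: 3C, 1Br → 0 + 1 = +1
C2: 4C → 0 = 0
C3: 2C, 2H → 0 − 2 = -2
C4: 1C, 2H, 1Mg → 0 − 2 − 1 = -3
The most oxidised carbon is C1 at +1.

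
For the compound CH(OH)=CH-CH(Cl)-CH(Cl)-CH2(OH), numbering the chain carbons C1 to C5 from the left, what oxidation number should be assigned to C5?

-1

Each bond to a more electronegative atom (O, N, halogen) counts +1, each bond to a less electronegative atom (H, metal, B, Si) counts −1, and each C–C bond counts 0.
C5 has one bond to C (0), one bond to O (+1), one bond to H (-1), one bond to H (-1).
Oxidation state = 0 + 1 − 1 − 1 = -1.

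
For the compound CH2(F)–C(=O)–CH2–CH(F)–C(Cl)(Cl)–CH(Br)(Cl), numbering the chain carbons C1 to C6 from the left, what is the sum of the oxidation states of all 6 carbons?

Count +1 for every bond to an atom more electronegative than carbon and −1 for every bond to one less electronegative; C–C bonds are 0. Tallying each carbon:
C1: 1C, 2H, 1F → 0 − 2 + 1 = -1
C2: 2C, 2O → 0 + 2 = +2
C3: 2C, 2H → 0 − 2 = -2
C4: 2C, 1H, 1F → 0 − 1 + 1 = 0
C5: 2C, 2Cl → 0 + 2 = +2
C6: 1C, 1H, 1Cl, 1Br → 0 − 1 + 1 + 1 = +1
Sum = -1 + 2 − 2 + 0 + 2 + 1 = +2.

+2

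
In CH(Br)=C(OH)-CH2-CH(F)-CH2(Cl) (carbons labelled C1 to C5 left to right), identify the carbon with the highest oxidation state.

C2

Tallying each carbon's bonds:
C1: 2C, 1H, 1Br → 0 − 1 + 1 = 0
C2: 3C, 1O → 0 + 1 = +1
C3: 2C, 2H → 0 − 2 = -2
C4: 2C, 1H, 1F → 0 − 1 + 1 = 0
C5: 1C, 2H, 1Cl → 0 − 2 + 1 = -1
The most oxidised carbon is C2 at +1.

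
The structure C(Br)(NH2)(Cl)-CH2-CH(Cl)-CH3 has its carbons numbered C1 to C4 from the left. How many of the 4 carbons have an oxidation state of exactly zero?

Tallying each carbon's bonds:
C1: 1C, 1N, 1Cl, 1Br → 0 + 1 + 1 + 1 = +3
C2: 2C, 2H → 0 − 2 = -2
C3: 2C, 1H, 1Cl → 0 − 1 + 1 = 0
C4: 1C, 3H → 0 − 3 = -3
1 carbon (C3) meets the condition.

1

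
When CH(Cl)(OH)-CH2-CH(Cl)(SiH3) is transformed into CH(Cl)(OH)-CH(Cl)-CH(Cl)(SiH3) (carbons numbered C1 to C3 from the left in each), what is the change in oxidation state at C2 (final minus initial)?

Before: C2 has 2 bonds to C, 2 bonds to H → oxidation state -2.
After: C2 has 2 bonds to C, 1 bond to H, 1 bond to Cl → oxidation state 0.
Δ = 0 − (-2) = +2, so this is an oxidation at C2.

+2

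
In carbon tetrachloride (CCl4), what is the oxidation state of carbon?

+4

The carbon has one bond to Cl (+1), one bond to Cl (+1), one bond to Cl (+1), one bond to Cl (+1).
Oxidation state = +1 + 1 + 1 + 1 = +4.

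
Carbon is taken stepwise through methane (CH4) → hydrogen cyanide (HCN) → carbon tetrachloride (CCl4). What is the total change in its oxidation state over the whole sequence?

+8

Carbon oxidation states along the series — methane: -4, hydrogen cyanide: +2, carbon tetrachloride: +4.
Net change = +4 − (-4) = +8.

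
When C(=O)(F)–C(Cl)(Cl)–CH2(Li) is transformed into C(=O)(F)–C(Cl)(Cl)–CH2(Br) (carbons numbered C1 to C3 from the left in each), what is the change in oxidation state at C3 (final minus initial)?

Before: C3 has 1 bond to C, 2 bonds to H, 1 bond to Li → oxidation state -3.
After: C3 has 1 bond to C, 2 bonds to H, 1 bond to Br → oxidation state -1.
Δ = -1 − (-3) = +2, so this is an oxidation at C3.

+2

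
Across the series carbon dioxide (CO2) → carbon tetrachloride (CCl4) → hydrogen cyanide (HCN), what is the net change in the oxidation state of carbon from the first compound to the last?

-2

Carbon oxidation states along the series — carbon dioxide: +4, carbon tetrachloride: +4, hydrogen cyanide: +2.
Net change = +2 − (+4) = -2.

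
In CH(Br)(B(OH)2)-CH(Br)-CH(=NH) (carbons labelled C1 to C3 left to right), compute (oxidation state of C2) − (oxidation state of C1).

C2: 2C, 1H, 1Br → 0 − 1 + 1 = 0
C1: 1C, 1H, 1Br, 1B → 0 − 1 + 1 − 1 = -1
Difference: 0 − (-1) = +1.

+1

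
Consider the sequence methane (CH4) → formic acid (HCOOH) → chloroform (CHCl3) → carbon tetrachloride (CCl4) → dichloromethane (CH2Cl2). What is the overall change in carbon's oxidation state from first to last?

Carbon oxidation states along the series — methane: -4, formic acid: +2, chloroform: +2, carbon tetrachloride: +4, dichloromethane: 0.
Net change = 0 − (-4) = +4.

+4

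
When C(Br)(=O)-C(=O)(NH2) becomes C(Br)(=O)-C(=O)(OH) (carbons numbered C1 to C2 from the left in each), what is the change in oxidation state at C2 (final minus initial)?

0

Before: C2 has 1 bond to C, 2 bonds to O, 1 bond to N → oxidation state +3.
After: C2 has 1 bond to C, 3 bonds to O → oxidation state +3.
Δ = +3 − (+3) = 0, so no net redox change at C2.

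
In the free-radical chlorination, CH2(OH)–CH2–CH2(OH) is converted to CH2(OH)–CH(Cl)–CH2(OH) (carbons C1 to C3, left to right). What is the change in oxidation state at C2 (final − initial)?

Before: C2 has 2 bonds to C, 2 bonds to H → oxidation state -2.
After: C2 has 2 bonds to C, 1 bond to H, 1 bond to Cl → oxidation state 0.
Δ = 0 − (-2) = +2, so this is an oxidation at C2.

+2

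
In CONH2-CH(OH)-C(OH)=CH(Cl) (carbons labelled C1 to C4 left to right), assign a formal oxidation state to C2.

0

Bonds to more-electronegative neighbours contribute +1 each, bonds to H or metals contribute −1 each, and C–C bonds contribute 0.
C2 has one bond to C (0), one bond to C (0), one bond to O (+1), one bond to H (-1).
Oxidation state = 0 + 0 + 1 − 1 = 0.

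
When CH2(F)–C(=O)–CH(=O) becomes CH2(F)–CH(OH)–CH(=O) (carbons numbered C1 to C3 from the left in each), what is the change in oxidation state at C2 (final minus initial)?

-2

Before: C2 has 2 bonds to C, 2 bonds to O → oxidation state +2.
After: C2 has 2 bonds to C, 1 bond to H, 1 bond to O → oxidation state 0.
Δ = 0 − (+2) = -2, so this is a reduction at C2.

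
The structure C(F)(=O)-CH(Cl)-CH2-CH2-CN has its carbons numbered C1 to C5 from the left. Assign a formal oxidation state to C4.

-2

Count +1 for every bond to an atom more electronegative than carbon and −1 for every bond to one less electronegative; C–C bonds are 0.
C4 has one bond to C (0), one bond to C (0), one bond to H (-1), one bond to H (-1).
Oxidation state = 0 + 0 − 1 − 1 = -2.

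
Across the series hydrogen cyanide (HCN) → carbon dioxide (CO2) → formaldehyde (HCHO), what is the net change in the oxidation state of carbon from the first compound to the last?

Carbon oxidation states along the series — hydrogen cyanide: +2, carbon dioxide: +4, formaldehyde: 0.
Net change = 0 − (+2) = -2.

-2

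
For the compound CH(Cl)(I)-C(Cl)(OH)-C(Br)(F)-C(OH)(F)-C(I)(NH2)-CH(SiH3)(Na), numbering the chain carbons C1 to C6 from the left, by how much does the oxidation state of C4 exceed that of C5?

C4: 2C, 1O, 1F → 0 + 1 + 1 = +2
C5: 2C, 1N, 1I → 0 + 1 + 1 = +2
Difference: +2 − (+2) = 0.

0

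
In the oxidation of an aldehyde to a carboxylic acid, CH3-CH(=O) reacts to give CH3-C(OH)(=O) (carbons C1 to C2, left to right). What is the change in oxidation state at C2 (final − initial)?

+2

Before: C2 has 1 bond to C, 1 bond to H, 2 bonds to O → oxidation state +1.
After: C2 has 1 bond to C, 3 bonds to O → oxidation state +3.
Δ = +3 − (+1) = +2, so this is an oxidation at C2.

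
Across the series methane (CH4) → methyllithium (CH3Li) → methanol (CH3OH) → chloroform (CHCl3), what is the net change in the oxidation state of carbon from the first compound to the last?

+6

Carbon oxidation states along the series — methane: -4, methyllithium: -4, methanol: -2, chloroform: +2.
Net change = +2 − (-4) = +6.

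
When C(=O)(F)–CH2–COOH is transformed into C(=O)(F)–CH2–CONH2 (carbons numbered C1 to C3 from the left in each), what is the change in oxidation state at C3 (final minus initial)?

0

Before: C3 has 1 bond to C, 3 bonds to O → oxidation state +3.
After: C3 has 1 bond to C, 2 bonds to O, 1 bond to N → oxidation state +3.
Δ = +3 − (+3) = 0, so no net redox change at C3.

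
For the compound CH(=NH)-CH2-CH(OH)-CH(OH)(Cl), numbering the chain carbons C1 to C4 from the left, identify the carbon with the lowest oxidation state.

Tallying each carbon's bonds:
C1: 1C, 1H, 2N → 0 − 1 + 2 = +1
C2: 2C, 2H → 0 − 2 = -2
C3: 2C, 1H, 1O → 0 − 1 + 1 = 0
C4: 1C, 1H, 1O, 1Cl → 0 − 1 + 1 + 1 = +1
The most reduced carbon is C2 at -2.

C2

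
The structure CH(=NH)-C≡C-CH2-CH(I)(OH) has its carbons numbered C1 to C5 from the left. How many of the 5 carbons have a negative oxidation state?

1

Assign +1 per bond to O/N/halogen, −1 per bond to H or an electropositive element, and 0 per bond to carbon. Tallying each carbon:
C1: 1C, 1H, 2N → 0 − 1 + 2 = +1
C2: 4C → 0 = 0
C3: 4C → 0 = 0
C4: 2C, 2H → 0 − 2 = -2
C5: 1C, 1H, 1O, 1I → 0 − 1 + 1 + 1 = +1
1 carbon (C4) meets the condition.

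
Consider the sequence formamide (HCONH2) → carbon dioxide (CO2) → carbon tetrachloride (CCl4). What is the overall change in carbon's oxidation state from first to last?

Carbon oxidation states along the series — formamide: +2, carbon dioxide: +4, carbon tetrachloride: +4.
Net change = +4 − (+2) = +2.

+2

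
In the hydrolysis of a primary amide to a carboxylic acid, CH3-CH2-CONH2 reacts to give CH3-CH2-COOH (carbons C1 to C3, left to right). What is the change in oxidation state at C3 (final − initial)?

Before: C3 has 1 bond to C, 2 bonds to O, 1 bond to N → oxidation state +3.
After: C3 has 1 bond to C, 3 bonds to O → oxidation state +3.
Δ = +3 − (+3) = 0, so no net redox change at C3.

0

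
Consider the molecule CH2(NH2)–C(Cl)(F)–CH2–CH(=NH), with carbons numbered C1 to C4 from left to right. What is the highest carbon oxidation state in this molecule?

Tallying each carbon's bonds:
C1: 1C, 2H, 1N → 0 − 2 + 1 = -1
C2: 2C, 1F, 1Cl → 0 + 1 + 1 = +2
C3: 2C, 2H → 0 − 2 = -2
C4: 1C, 1H, 2N → 0 − 1 + 2 = +1
The highest value is +2.

+2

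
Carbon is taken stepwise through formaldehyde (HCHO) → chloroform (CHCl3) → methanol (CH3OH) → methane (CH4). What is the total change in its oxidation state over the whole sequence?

Carbon oxidation states along the series — formaldehyde: 0, chloroform: +2, methanol: -2, methane: -4.
Net change = -4 − (0) = -4.

-4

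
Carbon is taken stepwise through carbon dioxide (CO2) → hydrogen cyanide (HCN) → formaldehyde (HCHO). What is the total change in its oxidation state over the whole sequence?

-4

Carbon oxidation states along the series — carbon dioxide: +4, hydrogen cyanide: +2, formaldehyde: 0.
Net change = 0 − (+4) = -4.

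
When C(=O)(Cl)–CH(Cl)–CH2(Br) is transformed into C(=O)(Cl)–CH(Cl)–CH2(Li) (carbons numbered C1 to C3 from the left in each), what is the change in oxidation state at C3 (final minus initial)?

Before: C3 has 1 bond to C, 2 bonds to H, 1 bond to Br → oxidation state -1.
After: C3 has 1 bond to C, 2 bonds to H, 1 bond to Li → oxidation state -3.
Δ = -3 − (-1) = -2, so this is a reduction at C3.

-2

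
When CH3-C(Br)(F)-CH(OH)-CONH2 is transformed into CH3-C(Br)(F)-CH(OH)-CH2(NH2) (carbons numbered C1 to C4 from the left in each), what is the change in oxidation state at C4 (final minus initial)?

-4

Before: C4 has 1 bond to C, 2 bonds to O, 1 bond to N → oxidation state +3.
After: C4 has 1 bond to C, 2 bonds to H, 1 bond to N → oxidation state -1.
Δ = -1 − (+3) = -4, so this is a reduction at C4.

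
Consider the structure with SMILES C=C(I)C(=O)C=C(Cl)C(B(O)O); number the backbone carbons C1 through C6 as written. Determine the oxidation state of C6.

-3

Assign +1 per bond to O/N/halogen, −1 per bond to H or an electropositive element, and 0 per bond to carbon.
C6 has one bond to C (0), one bond to H (-1), one bond to B (-1), one bond to H (-1).
Oxidation state = 0 − 1 − 1 − 1 = -3.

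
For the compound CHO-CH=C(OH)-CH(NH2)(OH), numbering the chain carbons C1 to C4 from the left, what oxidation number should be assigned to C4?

C4 has one bond to C (0), one bond to N (+1), one bond to O (+1), one bond to H (-1).
Oxidation state = 0 + 1 + 1 − 1 = +1.

+1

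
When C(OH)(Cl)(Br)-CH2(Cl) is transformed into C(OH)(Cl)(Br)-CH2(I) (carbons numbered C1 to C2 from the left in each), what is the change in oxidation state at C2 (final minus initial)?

0

Before: C2 has 1 bond to C, 2 bonds to H, 1 bond to Cl → oxidation state -1.
After: C2 has 1 bond to C, 2 bonds to H, 1 bond to I → oxidation state -1.
Δ = -1 − (-1) = 0, so no net redox change at C2.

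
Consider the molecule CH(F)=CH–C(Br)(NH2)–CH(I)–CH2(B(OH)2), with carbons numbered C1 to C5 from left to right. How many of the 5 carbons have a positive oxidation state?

Tallying each carbon's bonds:
C1: 2C, 1H, 1F → 0 − 1 + 1 = 0
C2: 3C, 1H → 0 − 1 = -1
C3: 2C, 1N, 1Br → 0 + 1 + 1 = +2
C4: 2C, 1H, 1I → 0 − 1 + 1 = 0
C5: 1C, 2H, 1B → 0 − 2 − 1 = -3
1 carbon (C3) meets the condition.

1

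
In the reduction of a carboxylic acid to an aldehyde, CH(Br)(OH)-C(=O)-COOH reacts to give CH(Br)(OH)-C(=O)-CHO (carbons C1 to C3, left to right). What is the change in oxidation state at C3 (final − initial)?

Before: C3 has 1 bond to C, 3 bonds to O → oxidation state +3.
After: C3 has 1 bond to C, 1 bond to H, 2 bonds to O → oxidation state +1.
Δ = +1 − (+3) = -2, so this is a reduction at C3.

-2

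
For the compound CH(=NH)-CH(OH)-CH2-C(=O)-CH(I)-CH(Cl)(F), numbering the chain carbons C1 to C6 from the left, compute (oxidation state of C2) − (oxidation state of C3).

C2: 2C, 1H, 1O → 0 − 1 + 1 = 0
C3: 2C, 2H → 0 − 2 = -2
Difference: 0 − (-2) = +2.

+2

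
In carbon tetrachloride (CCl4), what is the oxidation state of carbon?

+4

Count +1 for every bond to an atom more electronegative than carbon and −1 for every bond to one less electronegative; C–C bonds are 0.
The carbon has one bond to Cl (+1), one bond to Cl (+1), one bond to Cl (+1), one bond to Cl (+1).
Oxidation state = +1 + 1 + 1 + 1 = +4.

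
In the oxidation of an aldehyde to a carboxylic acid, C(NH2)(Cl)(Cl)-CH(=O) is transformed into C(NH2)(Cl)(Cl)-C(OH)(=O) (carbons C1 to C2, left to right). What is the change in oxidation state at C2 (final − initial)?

Before: C2 has 1 bond to C, 1 bond to H, 2 bonds to O → oxidation state +1.
After: C2 has 1 bond to C, 3 bonds to O → oxidation state +3.
Δ = +3 − (+1) = +2, so this is an oxidation at C2.

+2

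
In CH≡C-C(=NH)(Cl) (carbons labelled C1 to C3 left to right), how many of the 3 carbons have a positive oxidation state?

1

Bonds to more-electronegative neighbours contribute +1 each, bonds to H or metals contribute −1 each, and C–C bonds contribute 0. Tallying each carbon:
C1: 3C, 1H → 0 − 1 = -1
C2: 4C → 0 = 0
C3: 1C, 2N, 1Cl → 0 + 2 + 1 = +3
1 carbon (C3) meets the condition.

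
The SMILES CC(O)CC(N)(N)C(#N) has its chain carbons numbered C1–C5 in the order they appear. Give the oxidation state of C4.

C4 has one bond to C (0), one bond to C (0), one bond to N (+1), one bond to N (+1).
Oxidation state = 0 + 0 + 1 + 1 = +2.

+2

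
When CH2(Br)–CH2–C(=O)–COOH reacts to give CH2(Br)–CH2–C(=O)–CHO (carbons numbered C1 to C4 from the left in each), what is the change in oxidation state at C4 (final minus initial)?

Before: C4 has 1 bond to C, 3 bonds to O → oxidation state +3.
After: C4 has 1 bond to C, 1 bond to H, 2 bonds to O → oxidation state +1.
Δ = +1 − (+3) = -2, so this is a reduction at C4.

-2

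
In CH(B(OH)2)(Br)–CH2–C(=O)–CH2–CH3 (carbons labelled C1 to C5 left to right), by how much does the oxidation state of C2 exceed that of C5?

+1

C2: 2C, 2H → 0 − 2 = -2
C5: 1C, 3H → 0 − 3 = -3
Difference: -2 − (-3) = +1.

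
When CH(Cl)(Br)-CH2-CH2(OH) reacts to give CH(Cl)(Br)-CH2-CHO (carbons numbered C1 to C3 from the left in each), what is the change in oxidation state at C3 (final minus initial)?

+2

Before: C3 has 1 bond to C, 2 bonds to H, 1 bond to O → oxidation state -1.
After: C3 has 1 bond to C, 1 bond to H, 2 bonds to O → oxidation state +1.
Δ = +1 − (-1) = +2, so this is an oxidation at C3.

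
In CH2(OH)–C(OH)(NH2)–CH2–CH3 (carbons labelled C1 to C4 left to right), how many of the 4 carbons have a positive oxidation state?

Tallying each carbon's bonds:
C1: 1C, 2H, 1O → 0 − 2 + 1 = -1
C2: 2C, 1O, 1N → 0 + 1 + 1 = +2
C3: 2C, 2H → 0 − 2 = -2
C4: 1C, 3H → 0 − 3 = -3
1 carbon (C2) meets the condition.

1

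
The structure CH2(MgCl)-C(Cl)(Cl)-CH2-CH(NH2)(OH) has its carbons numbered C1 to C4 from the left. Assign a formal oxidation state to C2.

+2

Each bond to a more electronegative atom (O, N, halogen) counts +1, each bond to a less electronegative atom (H, metal, B, Si) counts −1, and each C–C bond counts 0.
C2 has one bond to C (0), one bond to C (0), one bond to Cl (+1), one bond to Cl (+1).
Oxidation state = 0 + 0 + 1 + 1 = +2.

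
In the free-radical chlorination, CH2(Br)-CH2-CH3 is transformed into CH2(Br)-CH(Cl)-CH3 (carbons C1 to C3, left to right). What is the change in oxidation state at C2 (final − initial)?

Before: C2 has 2 bonds to C, 2 bonds to H → oxidation state -2.
After: C2 has 2 bonds to C, 1 bond to H, 1 bond to Cl → oxidation state 0.
Δ = 0 − (-2) = +2, so this is an oxidation at C2.

+2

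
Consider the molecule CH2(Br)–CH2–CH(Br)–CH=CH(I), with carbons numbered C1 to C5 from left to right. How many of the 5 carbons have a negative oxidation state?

3

Tallying each carbon's bonds:
C1: 1C, 2H, 1Br → 0 − 2 + 1 = -1
C2: 2C, 2H → 0 − 2 = -2
C3: 2C, 1H, 1Br → 0 − 1 + 1 = 0
C4: 3C, 1H → 0 − 1 = -1
C5: 2C, 1H, 1I → 0 − 1 + 1 = 0
3 carbons (C1, C2, C4) meet the condition.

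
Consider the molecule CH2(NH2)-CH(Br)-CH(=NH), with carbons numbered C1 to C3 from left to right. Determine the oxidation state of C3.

Count +1 for every bond to an atom more electronegative than carbon and −1 for every bond to one less electronegative; C–C bonds are 0.
C3 has one bond to C (0), a double bond to N (2×+1 = +2), one bond to H (-1).
Oxidation state = 0 + 2 − 1 = +1.

+1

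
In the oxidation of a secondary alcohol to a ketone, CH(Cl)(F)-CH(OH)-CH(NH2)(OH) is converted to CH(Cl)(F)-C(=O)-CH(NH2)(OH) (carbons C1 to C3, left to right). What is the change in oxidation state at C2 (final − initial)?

+2

Before: C2 has 2 bonds to C, 1 bond to H, 1 bond to O → oxidation state 0.
After: C2 has 2 bonds to C, 2 bonds to O → oxidation state +2.
Δ = +2 − (0) = +2, so this is an oxidation at C2.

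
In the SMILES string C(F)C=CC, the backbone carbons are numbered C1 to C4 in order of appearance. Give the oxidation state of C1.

Count +1 for every bond to an atom more electronegative than carbon and −1 for every bond to one less electronegative; C–C bonds are 0.
C1 has one bond to C (0), one bond to H (-1), one bond to F (+1), one bond to H (-1).
Oxidation state = 0 − 1 + 1 − 1 = -1.

-1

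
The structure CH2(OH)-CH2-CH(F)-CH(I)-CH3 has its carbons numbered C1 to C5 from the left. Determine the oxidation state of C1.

-1

C1 has one bond to C (0), one bond to H (-1), one bond to H (-1), one bond to O (+1).
Oxidation state = 0 − 1 − 1 + 1 = -1.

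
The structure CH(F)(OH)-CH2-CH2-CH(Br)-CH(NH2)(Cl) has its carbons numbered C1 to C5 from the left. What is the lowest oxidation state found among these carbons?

Tallying each carbon's bonds:
C1: 1C, 1H, 1O, 1F → 0 − 1 + 1 + 1 = +1
C2: 2C, 2H → 0 − 2 = -2
C3: 2C, 2H → 0 − 2 = -2
C4: 2C, 1H, 1Br → 0 − 1 + 1 = 0
C5: 1C, 1H, 1N, 1Cl → 0 − 1 + 1 + 1 = +1
The lowest value is -2.

-2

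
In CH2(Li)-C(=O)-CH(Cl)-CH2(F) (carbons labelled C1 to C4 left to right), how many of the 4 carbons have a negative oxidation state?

2

Tallying each carbon's bonds:
C1: 1C, 2H, 1Li → 0 − 2 − 1 = -3
C2: 2C, 2O → 0 + 2 = +2
C3: 2C, 1H, 1Cl → 0 − 1 + 1 = 0
C4: 1C, 2H, 1F → 0 − 2 + 1 = -1
2 carbons (C1, C4) meet the condition.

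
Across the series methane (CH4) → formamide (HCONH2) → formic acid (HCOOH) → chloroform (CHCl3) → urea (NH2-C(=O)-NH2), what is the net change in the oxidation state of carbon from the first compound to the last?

Carbon oxidation states along the series — methane: -4, formamide: +2, formic acid: +2, chloroform: +2, urea: +4.
Net change = +4 − (-4) = +8.

+8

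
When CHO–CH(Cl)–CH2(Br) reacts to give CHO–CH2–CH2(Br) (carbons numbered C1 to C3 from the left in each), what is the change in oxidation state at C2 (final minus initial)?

-2

Before: C2 has 2 bonds to C, 1 bond to H, 1 bond to Cl → oxidation state 0.
After: C2 has 2 bonds to C, 2 bonds to H → oxidation state -2.
Δ = -2 − (0) = -2, so this is a reduction at C2.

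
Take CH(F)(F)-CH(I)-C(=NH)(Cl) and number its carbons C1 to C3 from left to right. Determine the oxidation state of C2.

Assign +1 per bond to O/N/halogen, −1 per bond to H or an electropositive element, and 0 per bond to carbon.
C2 has one bond to C (0), one bond to C (0), one bond to I (+1), one bond to H (-1).
Oxidation state = 0 + 0 + 1 − 1 = 0.

0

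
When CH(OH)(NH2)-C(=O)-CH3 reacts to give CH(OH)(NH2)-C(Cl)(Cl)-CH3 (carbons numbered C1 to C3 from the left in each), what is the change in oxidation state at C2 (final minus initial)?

0

Before: C2 has 2 bonds to C, 2 bonds to O → oxidation state +2.
After: C2 has 2 bonds to C, 2 bonds to Cl → oxidation state +2.
Δ = +2 − (+2) = 0, so no net redox change at C2.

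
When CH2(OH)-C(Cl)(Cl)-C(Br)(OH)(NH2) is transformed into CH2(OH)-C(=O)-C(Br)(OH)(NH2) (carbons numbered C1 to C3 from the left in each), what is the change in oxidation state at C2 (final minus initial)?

Before: C2 has 2 bonds to C, 2 bonds to Cl → oxidation state +2.
After: C2 has 2 bonds to C, 2 bonds to O → oxidation state +2.
Δ = +2 − (+2) = 0, so no net redox change at C2.

0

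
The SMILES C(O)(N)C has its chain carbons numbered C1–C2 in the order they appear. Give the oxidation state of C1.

+1

C1 has one bond to C (0), one bond to O (+1), one bond to N (+1), one bond to H (-1).
Oxidation state = 0 + 1 + 1 − 1 = +1.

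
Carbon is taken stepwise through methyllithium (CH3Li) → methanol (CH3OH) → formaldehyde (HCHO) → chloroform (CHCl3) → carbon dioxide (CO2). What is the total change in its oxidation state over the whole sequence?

+8

Carbon oxidation states along the series — methyllithium: -4, methanol: -2, formaldehyde: 0, chloroform: +2, carbon dioxide: +4.
Net change = +4 − (-4) = +8.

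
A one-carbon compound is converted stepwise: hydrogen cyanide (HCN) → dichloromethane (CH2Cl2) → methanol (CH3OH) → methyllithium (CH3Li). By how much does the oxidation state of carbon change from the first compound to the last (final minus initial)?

Carbon oxidation states along the series — hydrogen cyanide: +2, dichloromethane: 0, methanol: -2, methyllithium: -4.
Net change = -4 − (+2) = -6.

-6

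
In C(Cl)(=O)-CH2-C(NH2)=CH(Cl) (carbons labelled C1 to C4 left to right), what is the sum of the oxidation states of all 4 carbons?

Tallying each carbon's bonds:
C1: 1C, 2O, 1Cl → 0 + 2 + 1 = +3
C2: 2C, 2H → 0 − 2 = -2
C3: 3C, 1N → 0 + 1 = +1
C4: 2C, 1H, 1Cl → 0 − 1 + 1 = 0
Sum = +3 − 2 + 1 + 0 = +2.

+2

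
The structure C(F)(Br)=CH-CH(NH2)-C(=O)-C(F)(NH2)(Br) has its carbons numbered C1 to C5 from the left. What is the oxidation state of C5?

C5 has one bond to C (0), one bond to F (+1), one bond to N (+1), one bond to Br (+1).
Oxidation state = 0 + 1 + 1 + 1 = +3.

+3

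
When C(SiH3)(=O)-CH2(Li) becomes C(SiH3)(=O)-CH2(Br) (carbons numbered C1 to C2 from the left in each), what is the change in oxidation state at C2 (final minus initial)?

+2

Before: C2 has 1 bond to C, 2 bonds to H, 1 bond to Li → oxidation state -3.
After: C2 has 1 bond to C, 2 bonds to H, 1 bond to Br → oxidation state -1.
Δ = -1 − (-3) = +2, so this is an oxidation at C2.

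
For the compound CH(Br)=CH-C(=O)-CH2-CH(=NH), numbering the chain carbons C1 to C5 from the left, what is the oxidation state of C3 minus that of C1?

C3: 2C, 2O → 0 + 2 = +2
C1: 2C, 1H, 1Br → 0 − 1 + 1 = 0
Difference: +2 − (0) = +2.

+2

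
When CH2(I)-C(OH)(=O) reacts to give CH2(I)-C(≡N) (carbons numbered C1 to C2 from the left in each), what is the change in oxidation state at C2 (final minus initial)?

Before: C2 has 1 bond to C, 3 bonds to O → oxidation state +3.
After: C2 has 1 bond to C, 3 bonds to N → oxidation state +3.
Δ = +3 − (+3) = 0, so no net redox change at C2.

0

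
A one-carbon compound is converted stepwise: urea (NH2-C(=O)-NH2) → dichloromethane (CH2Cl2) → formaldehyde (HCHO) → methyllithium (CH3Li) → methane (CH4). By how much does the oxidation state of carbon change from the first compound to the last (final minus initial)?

Carbon oxidation states along the series — urea: +4, dichloromethane: 0, formaldehyde: 0, methyllithium: -4, methane: -4.
Net change = -4 − (+4) = -8.

-8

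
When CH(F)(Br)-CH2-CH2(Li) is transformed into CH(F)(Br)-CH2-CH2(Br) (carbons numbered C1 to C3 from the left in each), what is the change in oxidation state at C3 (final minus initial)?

+2

Before: C3 has 1 bond to C, 2 bonds to H, 1 bond to Li → oxidation state -3.
After: C3 has 1 bond to C, 2 bonds to H, 1 bond to Br → oxidation state -1.
Δ = -1 − (-3) = +2, so this is an oxidation at C3.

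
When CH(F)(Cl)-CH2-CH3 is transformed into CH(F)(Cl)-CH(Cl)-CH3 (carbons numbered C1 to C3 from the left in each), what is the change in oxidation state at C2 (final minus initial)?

+2

Before: C2 has 2 bonds to C, 2 bonds to H → oxidation state -2.
After: C2 has 2 bonds to C, 1 bond to H, 1 bond to Cl → oxidation state 0.
Δ = 0 − (-2) = +2, so this is an oxidation at C2.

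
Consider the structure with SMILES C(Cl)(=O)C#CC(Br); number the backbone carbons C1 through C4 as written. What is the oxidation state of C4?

C4 has one bond to C (0), one bond to Br (+1), one bond to H (-1), one bond to H (-1).
Oxidation state = 0 + 1 − 1 − 1 = -1.

-1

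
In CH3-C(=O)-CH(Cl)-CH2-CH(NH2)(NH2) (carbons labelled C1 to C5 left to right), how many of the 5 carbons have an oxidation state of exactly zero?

Tallying each carbon's bonds:
C1: 1C, 3H → 0 − 3 = -3
C2: 2C, 2O → 0 + 2 = +2
C3: 2C, 1H, 1Cl → 0 − 1 + 1 = 0
C4: 2C, 2H → 0 − 2 = -2
C5: 1C, 1H, 2N → 0 − 1 + 2 = +1
1 carbon (C3) meets the condition.

1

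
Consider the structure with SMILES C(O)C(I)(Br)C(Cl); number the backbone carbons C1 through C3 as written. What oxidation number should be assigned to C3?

-1

Bonds to more-electronegative neighbours contribute +1 each, bonds to H or metals contribute −1 each, and C–C bonds contribute 0.
C3 has one bond to C (0), one bond to H (-1), one bond to Cl (+1), one bond to H (-1).
Oxidation state = 0 − 1 + 1 − 1 = -1.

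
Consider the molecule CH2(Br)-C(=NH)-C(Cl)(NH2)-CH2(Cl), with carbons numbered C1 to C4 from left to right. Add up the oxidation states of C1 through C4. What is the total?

Each bond to a more electronegative atom (O, N, halogen) counts +1, each bond to a less electronegative atom (H, metal, B, Si) counts −1, and each C–C bond counts 0. Tallying each carbon:
C1: 1C, 2H, 1Br → 0 − 2 + 1 = -1
C2: 2C, 2N → 0 + 2 = +2
C3: 2C, 1N, 1Cl → 0 + 1 + 1 = +2
C4: 1C, 2H, 1Cl → 0 − 2 + 1 = -1
Sum = -1 + 2 + 2 − 1 = +2.

+2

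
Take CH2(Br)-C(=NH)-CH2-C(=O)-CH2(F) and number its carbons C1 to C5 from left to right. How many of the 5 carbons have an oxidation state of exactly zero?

Each bond to a more electronegative atom (O, N, halogen) counts +1, each bond to a less electronegative atom (H, metal, B, Si) counts −1, and each C–C bond counts 0. Tallying each carbon:
C1: 1C, 2H, 1Br → 0 − 2 + 1 = -1
C2: 2C, 2N → 0 + 2 = +2
C3: 2C, 2H → 0 − 2 = -2
C4: 2C, 2O → 0 + 2 = +2
C5: 1C, 2H, 1F → 0 − 2 + 1 = -1
0 carbons meet the condition.

0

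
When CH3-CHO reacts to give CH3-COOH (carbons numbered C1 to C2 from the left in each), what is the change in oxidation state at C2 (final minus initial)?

+2

Before: C2 has 1 bond to C, 1 bond to H, 2 bonds to O → oxidation state +1.
After: C2 has 1 bond to C, 3 bonds to O → oxidation state +3.
Δ = +3 − (+1) = +2, so this is an oxidation at C2.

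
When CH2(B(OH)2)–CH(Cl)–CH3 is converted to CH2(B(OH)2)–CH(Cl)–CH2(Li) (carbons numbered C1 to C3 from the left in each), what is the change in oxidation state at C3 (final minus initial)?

Before: C3 has 1 bond to C, 3 bonds to H → oxidation state -3.
After: C3 has 1 bond to C, 2 bonds to H, 1 bond to Li → oxidation state -3.
Δ = -3 − (-3) = 0, so no net redox change at C3.

0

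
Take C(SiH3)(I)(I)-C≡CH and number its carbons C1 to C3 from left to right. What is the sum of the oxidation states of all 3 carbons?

0

Bonds to more-electronegative neighbours contribute +1 each, bonds to H or metals contribute −1 each, and C–C bonds contribute 0. Tallying each carbon:
C1: 1C, 2I, 1Si → 0 + 2 − 1 = +1
C2: 4C → 0 = 0
C3: 3C, 1H → 0 − 1 = -1
Sum = +1 + 0 − 1 = 0.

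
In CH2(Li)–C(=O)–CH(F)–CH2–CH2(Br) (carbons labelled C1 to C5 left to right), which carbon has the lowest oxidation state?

C1

Each bond to a more electronegative atom (O, N, halogen) counts +1, each bond to a less electronegative atom (H, metal, B, Si) counts −1, and each C–C bond counts 0. Tallying each carbon:
C1: 1C, 2H, 1Li → 0 − 2 − 1 = -3
C2: 2C, 2O → 0 + 2 = +2
C3: 2C, 1H, 1F → 0 − 1 + 1 = 0
C4: 2C, 2H → 0 − 2 = -2
C5: 1C, 2H, 1Br → 0 − 2 + 1 = -1
The most reduced carbon is C1 at -3.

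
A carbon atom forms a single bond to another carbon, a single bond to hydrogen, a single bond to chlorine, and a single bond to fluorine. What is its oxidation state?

Count +1 for every bond to an atom more electronegative than carbon and −1 for every bond to one less electronegative; C–C bonds are 0.
The carbon has one bond to C (0), one bond to F (+1), one bond to Cl (+1), one bond to H (-1).
Oxidation state = 0 + 1 + 1 − 1 = +1.

+1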